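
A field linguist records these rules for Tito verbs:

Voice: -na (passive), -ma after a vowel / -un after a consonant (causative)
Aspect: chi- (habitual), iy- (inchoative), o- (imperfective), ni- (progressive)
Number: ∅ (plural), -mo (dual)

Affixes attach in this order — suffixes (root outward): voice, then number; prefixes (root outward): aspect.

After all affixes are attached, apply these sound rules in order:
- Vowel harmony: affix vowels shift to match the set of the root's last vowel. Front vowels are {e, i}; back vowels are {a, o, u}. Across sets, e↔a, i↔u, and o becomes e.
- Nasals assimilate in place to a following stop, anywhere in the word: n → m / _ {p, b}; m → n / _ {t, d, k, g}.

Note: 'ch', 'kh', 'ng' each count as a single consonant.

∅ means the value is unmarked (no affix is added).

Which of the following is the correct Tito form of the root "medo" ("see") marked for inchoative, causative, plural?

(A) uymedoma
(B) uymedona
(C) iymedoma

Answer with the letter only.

A

Attach voice causative -ma (after vowel 'o') → medoma.
Attach aspect inchoative iy- → iymedoma.
number = plural: zero marking, form stays iymedoma.
Apply vowel harmony: iymedoma → uymedoma.
Nasal assimilation: no change.
So the correct form is uymedoma, option (A).
(C) iymedoma is wrong: it fails to apply the sound rule(s).
(B) uymedona is wrong: it uses passive instead of causative for voice.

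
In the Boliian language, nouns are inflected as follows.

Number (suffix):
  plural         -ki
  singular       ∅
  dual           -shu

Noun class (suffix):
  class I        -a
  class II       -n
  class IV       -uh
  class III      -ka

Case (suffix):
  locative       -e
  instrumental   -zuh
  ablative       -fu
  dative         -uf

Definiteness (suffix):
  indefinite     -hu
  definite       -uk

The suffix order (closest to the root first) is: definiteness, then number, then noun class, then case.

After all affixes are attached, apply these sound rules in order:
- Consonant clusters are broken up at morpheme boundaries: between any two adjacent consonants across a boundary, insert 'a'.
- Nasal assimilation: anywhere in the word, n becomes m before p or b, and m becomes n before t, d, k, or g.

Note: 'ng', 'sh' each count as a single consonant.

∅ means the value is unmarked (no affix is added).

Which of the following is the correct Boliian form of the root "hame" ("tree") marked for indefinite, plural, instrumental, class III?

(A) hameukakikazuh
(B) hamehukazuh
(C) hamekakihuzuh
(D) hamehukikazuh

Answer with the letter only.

D

Attach definiteness indefinite -hu → hamehu.
Attach number plural -ki → hamehuki.
Attach noun class class III -ka → hamehukika.
Attach case instrumental -zuh → hamehukikazuh.
Epenthesis: no change.
Nasal assimilation: no change.
So the correct form is hamehukikazuh, option (D).
(C) hamekakihuzuh is wrong: it has the affixes in the wrong order.
(B) hamehukazuh is wrong: it uses singular instead of plural for number.
(A) hameukakikazuh is wrong: it uses definite instead of indefinite for definiteness.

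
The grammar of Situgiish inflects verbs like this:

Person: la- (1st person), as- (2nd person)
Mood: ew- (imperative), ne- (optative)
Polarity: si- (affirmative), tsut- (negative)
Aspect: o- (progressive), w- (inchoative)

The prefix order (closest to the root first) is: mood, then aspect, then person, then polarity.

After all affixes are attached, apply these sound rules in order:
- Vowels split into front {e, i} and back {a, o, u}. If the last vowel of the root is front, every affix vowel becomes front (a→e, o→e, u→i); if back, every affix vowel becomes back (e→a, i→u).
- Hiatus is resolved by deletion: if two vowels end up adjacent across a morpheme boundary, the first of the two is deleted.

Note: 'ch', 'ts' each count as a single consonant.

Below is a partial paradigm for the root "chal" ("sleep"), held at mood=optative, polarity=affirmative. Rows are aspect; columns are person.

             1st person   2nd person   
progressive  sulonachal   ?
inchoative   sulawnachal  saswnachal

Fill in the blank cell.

Attach mood optative ne- → nechal.
Attach aspect progressive o- → onechal.
Attach person 2nd person as- → asonechal.
Attach polarity affirmative si- → siasonechal.
Apply vowel harmony: siasonechal → suasonachal.
Apply vowel deletion: suasonachal → sasonachal.

sasonachal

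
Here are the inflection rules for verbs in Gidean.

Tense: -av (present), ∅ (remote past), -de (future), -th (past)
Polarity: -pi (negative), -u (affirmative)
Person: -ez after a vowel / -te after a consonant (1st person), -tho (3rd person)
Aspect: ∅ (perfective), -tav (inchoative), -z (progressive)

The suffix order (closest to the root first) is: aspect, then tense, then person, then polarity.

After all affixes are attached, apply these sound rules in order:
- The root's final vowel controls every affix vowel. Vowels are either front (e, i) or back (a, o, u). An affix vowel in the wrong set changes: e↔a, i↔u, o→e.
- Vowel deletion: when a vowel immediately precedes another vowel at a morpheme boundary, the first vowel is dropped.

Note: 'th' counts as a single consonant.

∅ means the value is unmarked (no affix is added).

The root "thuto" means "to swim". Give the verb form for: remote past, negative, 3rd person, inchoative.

Attach aspect inchoative -tav → thutotav.
tense = remote past: zero marking, form stays thutotav.
Attach person 3rd person -tho → thutotavtho.
Attach polarity negative -pi → thutotavthopi.
Apply vowel harmony: thutotavthopi → thutotavthopu.
Vowel deletion: no change.

thutotavthopu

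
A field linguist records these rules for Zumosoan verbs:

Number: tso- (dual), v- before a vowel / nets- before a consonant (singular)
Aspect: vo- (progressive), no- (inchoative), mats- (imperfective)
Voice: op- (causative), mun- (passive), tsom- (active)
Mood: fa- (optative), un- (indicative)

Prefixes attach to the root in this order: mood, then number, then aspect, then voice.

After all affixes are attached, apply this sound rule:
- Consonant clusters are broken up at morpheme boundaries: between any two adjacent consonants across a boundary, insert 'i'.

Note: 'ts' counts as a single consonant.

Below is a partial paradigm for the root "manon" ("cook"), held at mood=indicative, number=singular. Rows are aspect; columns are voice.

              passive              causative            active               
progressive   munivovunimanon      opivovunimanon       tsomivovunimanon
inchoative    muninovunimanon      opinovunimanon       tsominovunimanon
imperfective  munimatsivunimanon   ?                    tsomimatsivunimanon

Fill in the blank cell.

opimatsivunimanon

Attach mood indicative un- → unmanon.
Attach number singular v- (before vowel 'u') → vunmanon.
Attach aspect imperfective mats- → matsvunmanon.
Attach voice causative op- → opmatsvunmanon.
Apply epenthesis: opmatsvunmanon → opimatsivunimanon.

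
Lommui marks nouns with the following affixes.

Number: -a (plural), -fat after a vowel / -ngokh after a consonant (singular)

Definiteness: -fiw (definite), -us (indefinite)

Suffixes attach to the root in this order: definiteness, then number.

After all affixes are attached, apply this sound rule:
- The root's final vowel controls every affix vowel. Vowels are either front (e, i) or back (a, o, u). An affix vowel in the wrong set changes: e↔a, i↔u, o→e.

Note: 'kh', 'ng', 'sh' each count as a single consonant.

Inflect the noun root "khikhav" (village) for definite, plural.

Attach definiteness definite -fiw → khikhavfiw.
Attach number plural -a → khikhavfiwa.
Apply vowel harmony: khikhavfiwa → khikhavfuwa.

khikhavfuwa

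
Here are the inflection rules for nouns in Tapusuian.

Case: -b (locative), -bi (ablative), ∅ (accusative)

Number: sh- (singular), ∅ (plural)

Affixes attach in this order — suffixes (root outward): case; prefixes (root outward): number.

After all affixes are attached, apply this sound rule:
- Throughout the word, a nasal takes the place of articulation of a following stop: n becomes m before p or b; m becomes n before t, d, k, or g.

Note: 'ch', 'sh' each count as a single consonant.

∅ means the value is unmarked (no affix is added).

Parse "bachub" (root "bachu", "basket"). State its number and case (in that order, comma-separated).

plural, locative

Segment: bachu-b.
number: ∅ → plural.
case: -b → locative.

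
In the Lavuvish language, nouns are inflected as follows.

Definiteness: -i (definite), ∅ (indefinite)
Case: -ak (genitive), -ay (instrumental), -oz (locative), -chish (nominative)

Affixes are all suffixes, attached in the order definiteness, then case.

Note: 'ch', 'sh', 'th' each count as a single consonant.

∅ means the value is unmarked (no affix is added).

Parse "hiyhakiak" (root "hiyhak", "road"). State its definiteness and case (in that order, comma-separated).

Segment: hiyhak-i-ak.
definiteness: -i → definite.
case: -ak → genitive.

definite, genitive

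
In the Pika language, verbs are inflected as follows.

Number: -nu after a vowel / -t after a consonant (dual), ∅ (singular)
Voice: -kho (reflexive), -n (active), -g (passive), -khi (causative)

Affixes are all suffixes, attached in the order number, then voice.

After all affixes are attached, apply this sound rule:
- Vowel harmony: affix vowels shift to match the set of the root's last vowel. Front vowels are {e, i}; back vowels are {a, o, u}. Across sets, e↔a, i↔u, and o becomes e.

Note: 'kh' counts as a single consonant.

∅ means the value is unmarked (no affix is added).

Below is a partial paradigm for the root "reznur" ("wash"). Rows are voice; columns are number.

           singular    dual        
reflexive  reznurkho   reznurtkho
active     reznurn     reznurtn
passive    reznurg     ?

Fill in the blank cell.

reznurtg

Attach number dual -t (after consonant 'r') → reznurt.
Attach voice passive -g → reznurtg.
Vowel harmony: no change.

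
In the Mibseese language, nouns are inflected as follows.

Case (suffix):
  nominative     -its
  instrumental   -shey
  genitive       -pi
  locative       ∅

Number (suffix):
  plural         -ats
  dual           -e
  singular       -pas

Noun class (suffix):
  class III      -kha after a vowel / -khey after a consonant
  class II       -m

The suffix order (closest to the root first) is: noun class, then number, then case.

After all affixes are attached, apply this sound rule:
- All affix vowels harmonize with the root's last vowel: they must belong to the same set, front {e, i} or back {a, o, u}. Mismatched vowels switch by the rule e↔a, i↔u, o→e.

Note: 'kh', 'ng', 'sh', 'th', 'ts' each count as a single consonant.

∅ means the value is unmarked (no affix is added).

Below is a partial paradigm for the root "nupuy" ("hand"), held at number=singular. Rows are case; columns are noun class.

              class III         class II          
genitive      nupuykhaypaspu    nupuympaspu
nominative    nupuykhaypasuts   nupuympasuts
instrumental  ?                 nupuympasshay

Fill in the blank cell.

nupuykhaypasshay

Attach noun class class III -khey (after consonant 'y') → nupuykhey.
Attach number singular -pas → nupuykheypas.
Attach case instrumental -shey → nupuykheypasshey.
Apply vowel harmony: nupuykheypasshey → nupuykhaypasshay.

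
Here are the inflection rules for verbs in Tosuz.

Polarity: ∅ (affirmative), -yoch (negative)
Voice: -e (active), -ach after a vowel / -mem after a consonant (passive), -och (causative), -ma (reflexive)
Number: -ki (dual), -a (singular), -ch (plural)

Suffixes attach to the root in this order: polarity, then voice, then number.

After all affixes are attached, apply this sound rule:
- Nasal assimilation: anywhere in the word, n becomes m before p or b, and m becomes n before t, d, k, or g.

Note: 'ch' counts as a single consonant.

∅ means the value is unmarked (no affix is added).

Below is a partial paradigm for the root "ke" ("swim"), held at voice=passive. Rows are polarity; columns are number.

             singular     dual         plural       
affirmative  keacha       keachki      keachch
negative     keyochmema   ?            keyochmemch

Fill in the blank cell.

Attach polarity negative -yoch → keyoch.
Attach voice passive -mem (after consonant 'ch') → keyochmem.
Attach number dual -ki → keyochmemki.
Apply nasal assimilation: keyochmemki → keyochmenki.

keyochmenki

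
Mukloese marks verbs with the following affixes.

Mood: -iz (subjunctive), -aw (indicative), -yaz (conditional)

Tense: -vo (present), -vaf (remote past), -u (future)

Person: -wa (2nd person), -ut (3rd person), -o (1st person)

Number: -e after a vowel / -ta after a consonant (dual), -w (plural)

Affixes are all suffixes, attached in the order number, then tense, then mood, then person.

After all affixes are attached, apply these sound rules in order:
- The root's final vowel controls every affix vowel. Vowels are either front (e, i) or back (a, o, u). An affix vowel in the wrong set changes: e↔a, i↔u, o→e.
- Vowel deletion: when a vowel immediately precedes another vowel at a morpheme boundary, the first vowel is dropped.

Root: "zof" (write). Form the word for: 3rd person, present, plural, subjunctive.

Attach number plural -w → zofw.
Attach tense present -vo → zofwvo.
Attach mood subjunctive -iz → zofwvoiz.
Attach person 3rd person -ut → zofwvoizut.
Apply vowel harmony: zofwvoizut → zofwvouzut.
Apply vowel deletion: zofwvouzut → zofwvuzut.

zofwvuzut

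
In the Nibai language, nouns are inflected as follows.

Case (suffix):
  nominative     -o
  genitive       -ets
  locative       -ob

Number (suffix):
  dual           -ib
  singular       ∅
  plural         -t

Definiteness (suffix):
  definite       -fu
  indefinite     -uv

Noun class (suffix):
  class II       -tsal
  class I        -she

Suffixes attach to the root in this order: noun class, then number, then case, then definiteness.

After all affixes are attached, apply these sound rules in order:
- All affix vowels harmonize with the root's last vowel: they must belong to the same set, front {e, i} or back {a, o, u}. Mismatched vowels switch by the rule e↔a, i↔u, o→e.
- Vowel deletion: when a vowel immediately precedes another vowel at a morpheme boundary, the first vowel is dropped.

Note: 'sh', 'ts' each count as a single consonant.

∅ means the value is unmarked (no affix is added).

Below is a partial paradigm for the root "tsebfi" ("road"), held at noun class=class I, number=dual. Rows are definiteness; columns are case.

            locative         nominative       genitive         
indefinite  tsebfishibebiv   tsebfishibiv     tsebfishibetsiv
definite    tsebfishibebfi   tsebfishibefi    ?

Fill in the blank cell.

Attach noun class class I -she → tsebfishe.
Attach number dual -ib → tsebfisheib.
Attach case genitive -ets → tsebfisheibets.
Attach definiteness definite -fu → tsebfisheibetsfu.
Apply vowel harmony: tsebfisheibetsfu → tsebfisheibetsfi.
Apply vowel deletion: tsebfisheibetsfi → tsebfishibetsfi.

tsebfishibetsfi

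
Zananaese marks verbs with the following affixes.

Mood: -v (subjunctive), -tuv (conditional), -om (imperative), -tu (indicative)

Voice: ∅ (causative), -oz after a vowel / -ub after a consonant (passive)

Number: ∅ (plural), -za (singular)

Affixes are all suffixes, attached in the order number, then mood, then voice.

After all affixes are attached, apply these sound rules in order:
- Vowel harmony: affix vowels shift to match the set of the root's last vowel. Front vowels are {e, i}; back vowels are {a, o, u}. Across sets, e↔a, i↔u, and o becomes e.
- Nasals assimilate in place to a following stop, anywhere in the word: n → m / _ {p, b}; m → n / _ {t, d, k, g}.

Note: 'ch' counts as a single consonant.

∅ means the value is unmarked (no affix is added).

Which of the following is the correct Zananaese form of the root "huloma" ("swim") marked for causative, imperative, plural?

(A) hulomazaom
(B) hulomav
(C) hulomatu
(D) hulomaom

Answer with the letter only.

D

number = plural: zero marking, form stays huloma.
Attach mood imperative -om → hulomaom.
voice = causative: zero marking, form stays hulomaom.
Vowel harmony: no change.
Nasal assimilation: no change.
So the correct form is hulomaom, option (D).
(B) hulomav is wrong: it uses subjunctive instead of imperative for mood.
(C) hulomatu is wrong: it uses indicative instead of imperative for mood.
(A) hulomazaom is wrong: it uses singular instead of plural for number.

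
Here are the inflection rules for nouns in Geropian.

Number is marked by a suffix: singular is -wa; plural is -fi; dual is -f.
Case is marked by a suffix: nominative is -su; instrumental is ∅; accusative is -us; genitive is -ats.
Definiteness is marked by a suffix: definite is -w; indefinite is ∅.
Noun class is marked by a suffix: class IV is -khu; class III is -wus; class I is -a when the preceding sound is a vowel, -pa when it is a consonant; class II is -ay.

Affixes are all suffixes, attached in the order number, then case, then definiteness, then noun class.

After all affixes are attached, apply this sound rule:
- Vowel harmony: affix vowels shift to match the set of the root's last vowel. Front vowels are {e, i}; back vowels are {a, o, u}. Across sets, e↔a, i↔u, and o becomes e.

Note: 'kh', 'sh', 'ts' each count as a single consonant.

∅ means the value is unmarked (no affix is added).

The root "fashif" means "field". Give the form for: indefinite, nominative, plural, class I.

fashiffisie

Attach number plural -fi → fashiffi.
Attach case nominative -su → fashiffisu.
definiteness = indefinite: zero marking, form stays fashiffisu.
Attach noun class class I -a (after vowel 'u') → fashiffisua.
Apply vowel harmony: fashiffisua → fashiffisie.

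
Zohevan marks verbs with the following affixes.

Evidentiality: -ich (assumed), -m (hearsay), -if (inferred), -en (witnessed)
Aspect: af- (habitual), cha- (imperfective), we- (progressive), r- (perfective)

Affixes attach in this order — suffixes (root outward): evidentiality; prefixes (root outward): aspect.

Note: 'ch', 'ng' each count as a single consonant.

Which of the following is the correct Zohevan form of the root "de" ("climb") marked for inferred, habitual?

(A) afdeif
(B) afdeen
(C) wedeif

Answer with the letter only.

Attach evidentiality inferred -if → deif.
Attach aspect habitual af- → afdeif.
So the correct form is afdeif, option (A).
(C) wedeif is wrong: it uses progressive instead of habitual for aspect.
(B) afdeen is wrong: it uses witnessed instead of inferred for evidentiality.

A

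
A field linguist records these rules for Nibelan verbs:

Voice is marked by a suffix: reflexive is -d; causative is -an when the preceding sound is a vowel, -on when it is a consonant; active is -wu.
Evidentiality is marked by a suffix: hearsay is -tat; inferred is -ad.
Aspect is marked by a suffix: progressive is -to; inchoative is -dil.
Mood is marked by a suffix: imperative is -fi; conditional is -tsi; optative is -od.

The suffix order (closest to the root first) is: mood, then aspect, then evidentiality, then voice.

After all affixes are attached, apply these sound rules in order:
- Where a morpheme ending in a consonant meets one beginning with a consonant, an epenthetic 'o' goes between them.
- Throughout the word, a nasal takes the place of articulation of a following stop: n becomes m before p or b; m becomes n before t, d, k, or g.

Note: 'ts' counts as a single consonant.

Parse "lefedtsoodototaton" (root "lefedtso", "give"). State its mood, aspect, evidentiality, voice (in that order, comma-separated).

Segment: lefedtso-od-to-tat-on.
mood: -od → optative.
aspect: -to → progressive.
evidentiality: -tat → hearsay.
voice: -an/on → causative.

optative, progressive, hearsay, causative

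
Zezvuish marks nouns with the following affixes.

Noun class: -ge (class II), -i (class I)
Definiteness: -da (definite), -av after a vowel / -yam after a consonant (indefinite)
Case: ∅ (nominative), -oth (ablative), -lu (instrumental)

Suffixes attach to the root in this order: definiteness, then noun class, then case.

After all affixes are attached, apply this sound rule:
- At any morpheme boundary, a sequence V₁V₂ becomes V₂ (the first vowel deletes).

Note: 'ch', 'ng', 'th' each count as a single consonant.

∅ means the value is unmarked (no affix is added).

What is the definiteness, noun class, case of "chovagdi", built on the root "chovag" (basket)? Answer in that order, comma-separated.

Segment: chovag-da-i.
definiteness: -da → definite.
noun class: -i → class I.
case: ∅ → nominative.

definite, class I, nominative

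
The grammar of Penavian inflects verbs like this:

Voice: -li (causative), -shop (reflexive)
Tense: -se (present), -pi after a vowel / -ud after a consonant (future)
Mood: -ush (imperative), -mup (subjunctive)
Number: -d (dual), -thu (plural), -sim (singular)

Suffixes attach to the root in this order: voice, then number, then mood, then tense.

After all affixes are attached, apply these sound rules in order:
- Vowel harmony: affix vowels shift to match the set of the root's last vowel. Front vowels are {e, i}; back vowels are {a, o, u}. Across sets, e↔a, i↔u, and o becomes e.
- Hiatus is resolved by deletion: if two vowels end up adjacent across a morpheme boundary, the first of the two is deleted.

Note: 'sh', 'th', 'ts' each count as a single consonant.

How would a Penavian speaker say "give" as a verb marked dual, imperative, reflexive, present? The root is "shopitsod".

Attach voice reflexive -shop → shopitsodshop.
Attach number dual -d → shopitsodshopd.
Attach mood imperative -ush → shopitsodshopdush.
Attach tense present -se → shopitsodshopdushse.
Apply vowel harmony: shopitsodshopdushse → shopitsodshopdushsa.
Vowel deletion: no change.

shopitsodshopdushsa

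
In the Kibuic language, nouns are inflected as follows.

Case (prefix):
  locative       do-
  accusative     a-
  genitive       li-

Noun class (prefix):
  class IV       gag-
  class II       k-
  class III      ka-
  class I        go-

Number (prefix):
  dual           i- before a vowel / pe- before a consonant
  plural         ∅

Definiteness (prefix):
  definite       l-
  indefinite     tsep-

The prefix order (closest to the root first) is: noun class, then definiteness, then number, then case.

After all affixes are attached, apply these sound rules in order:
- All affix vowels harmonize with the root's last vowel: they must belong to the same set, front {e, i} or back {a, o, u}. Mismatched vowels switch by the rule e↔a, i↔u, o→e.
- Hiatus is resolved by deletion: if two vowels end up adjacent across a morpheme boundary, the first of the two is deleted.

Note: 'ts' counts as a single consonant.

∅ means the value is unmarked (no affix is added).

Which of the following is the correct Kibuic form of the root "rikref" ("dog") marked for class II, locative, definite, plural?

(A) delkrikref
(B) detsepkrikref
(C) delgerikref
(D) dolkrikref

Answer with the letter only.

A

Attach noun class class II k- → krikref.
Attach definiteness definite l- → lkrikref.
number = plural: zero marking, form stays lkrikref.
Attach case locative do- → dolkrikref.
Apply vowel harmony: dolkrikref → delkrikref.
Vowel deletion: no change.
So the correct form is delkrikref, option (A).
(D) dolkrikref is wrong: it fails to apply the sound rule(s).
(B) detsepkrikref is wrong: it uses indefinite instead of definite for definiteness.
(C) delgerikref is wrong: it uses class I instead of class II for noun class.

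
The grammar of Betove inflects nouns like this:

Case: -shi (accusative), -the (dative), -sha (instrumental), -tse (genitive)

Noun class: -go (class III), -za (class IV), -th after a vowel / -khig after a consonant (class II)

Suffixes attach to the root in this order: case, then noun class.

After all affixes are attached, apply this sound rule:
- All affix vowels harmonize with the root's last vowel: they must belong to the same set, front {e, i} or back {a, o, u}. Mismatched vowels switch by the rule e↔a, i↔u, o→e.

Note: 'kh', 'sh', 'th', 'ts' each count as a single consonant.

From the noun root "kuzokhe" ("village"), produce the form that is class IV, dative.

kuzokhetheze

Attach case dative -the → kuzokhethe.
Attach noun class class IV -za → kuzokhetheza.
Apply vowel harmony: kuzokhetheza → kuzokhetheze.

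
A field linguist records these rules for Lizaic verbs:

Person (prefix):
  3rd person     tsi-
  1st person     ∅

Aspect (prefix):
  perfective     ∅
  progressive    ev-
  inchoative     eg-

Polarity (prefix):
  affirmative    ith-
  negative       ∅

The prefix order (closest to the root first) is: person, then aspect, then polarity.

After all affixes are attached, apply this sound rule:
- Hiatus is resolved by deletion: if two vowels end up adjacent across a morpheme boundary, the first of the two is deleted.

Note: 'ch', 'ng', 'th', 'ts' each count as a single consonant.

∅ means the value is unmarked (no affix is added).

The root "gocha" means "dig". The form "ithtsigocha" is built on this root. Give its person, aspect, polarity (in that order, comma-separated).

Segment: ith-tsi-gocha.
person: tsi- → 3rd person.
aspect: ∅ → perfective.
polarity: ith- → affirmative.

3rd person, perfective, affirmative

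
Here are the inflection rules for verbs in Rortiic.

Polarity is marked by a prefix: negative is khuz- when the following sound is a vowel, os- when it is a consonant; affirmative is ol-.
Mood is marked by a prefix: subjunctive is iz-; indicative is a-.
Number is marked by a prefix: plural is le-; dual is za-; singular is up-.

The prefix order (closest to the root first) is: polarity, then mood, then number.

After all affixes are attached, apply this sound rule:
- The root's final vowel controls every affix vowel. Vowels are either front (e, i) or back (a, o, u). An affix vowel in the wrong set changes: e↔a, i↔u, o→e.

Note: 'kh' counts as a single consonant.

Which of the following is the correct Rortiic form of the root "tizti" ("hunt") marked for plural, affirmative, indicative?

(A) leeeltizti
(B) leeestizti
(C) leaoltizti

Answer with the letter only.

Attach polarity affirmative ol- → oltizti.
Attach mood indicative a- → aoltizti.
Attach number plural le- → leaoltizti.
Apply vowel harmony: leaoltizti → leeeltizti.
So the correct form is leeeltizti, option (A).
(C) leaoltizti is wrong: it fails to apply the sound rule(s).
(B) leeestizti is wrong: it uses negative instead of affirmative for polarity.

A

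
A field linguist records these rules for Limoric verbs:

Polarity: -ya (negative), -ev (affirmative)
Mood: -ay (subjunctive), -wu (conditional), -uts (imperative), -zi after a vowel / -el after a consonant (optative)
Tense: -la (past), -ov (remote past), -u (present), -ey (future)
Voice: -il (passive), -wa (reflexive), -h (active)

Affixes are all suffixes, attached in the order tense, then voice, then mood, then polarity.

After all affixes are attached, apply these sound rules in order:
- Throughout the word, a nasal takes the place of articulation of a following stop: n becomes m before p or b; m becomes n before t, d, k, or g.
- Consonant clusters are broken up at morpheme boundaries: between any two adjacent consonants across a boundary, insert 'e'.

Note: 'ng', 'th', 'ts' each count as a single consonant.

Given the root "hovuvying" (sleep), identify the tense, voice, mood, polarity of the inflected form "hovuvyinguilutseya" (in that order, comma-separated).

present, passive, imperative, negative

Segment: hovuvying-u-il-uts-ya.
tense: -u → present.
voice: -il → passive.
mood: -uts → imperative.
polarity: -ya → negative.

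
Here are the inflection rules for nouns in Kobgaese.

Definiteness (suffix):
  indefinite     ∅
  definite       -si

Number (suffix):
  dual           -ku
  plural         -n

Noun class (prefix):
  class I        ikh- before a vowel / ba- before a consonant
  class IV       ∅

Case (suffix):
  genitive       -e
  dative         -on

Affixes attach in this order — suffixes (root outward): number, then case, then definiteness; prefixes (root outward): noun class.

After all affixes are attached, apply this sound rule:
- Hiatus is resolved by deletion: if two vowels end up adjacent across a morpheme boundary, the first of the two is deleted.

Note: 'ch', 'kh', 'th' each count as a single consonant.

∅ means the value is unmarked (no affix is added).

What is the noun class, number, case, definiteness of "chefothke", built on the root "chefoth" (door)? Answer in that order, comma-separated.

class IV, dual, genitive, indefinite

Segment: chefoth-ku-e.
noun class: ∅ → class IV.
number: -ku → dual.
case: -e → genitive.
definiteness: ∅ → indefinite.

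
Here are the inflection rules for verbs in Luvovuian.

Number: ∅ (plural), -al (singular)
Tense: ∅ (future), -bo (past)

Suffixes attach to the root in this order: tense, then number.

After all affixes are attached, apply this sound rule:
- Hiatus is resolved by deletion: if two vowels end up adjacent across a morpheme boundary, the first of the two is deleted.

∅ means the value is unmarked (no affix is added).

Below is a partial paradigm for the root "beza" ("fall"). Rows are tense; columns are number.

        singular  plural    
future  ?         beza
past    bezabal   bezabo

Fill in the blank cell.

bezal

tense = future: zero marking, form stays beza.
Attach number singular -al → bezaal.
Apply vowel deletion: bezaal → bezal.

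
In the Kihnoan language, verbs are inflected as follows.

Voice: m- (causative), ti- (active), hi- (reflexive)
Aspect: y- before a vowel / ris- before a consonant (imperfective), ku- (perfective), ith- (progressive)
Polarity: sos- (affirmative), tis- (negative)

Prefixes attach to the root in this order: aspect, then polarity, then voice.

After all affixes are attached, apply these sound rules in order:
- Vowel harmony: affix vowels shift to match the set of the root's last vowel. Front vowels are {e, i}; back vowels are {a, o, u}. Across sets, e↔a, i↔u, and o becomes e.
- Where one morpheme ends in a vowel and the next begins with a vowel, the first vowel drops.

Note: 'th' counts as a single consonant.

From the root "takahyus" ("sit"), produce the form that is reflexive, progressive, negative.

hutusuthtakahyus

Attach aspect progressive ith- → ithtakahyus.
Attach polarity negative tis- → tisithtakahyus.
Attach voice reflexive hi- → hitisithtakahyus.
Apply vowel harmony: hitisithtakahyus → hutusuthtakahyus.
Vowel deletion: no change.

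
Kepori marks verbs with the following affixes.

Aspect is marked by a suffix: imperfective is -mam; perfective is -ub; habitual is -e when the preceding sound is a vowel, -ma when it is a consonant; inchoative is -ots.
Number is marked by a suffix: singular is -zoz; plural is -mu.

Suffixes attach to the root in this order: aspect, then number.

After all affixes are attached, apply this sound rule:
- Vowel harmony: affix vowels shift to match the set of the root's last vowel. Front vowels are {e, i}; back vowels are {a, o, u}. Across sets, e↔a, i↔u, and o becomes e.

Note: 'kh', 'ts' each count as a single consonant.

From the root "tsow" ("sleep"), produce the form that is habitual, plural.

tsowmamu

Attach aspect habitual -ma (after consonant 'w') → tsowma.
Attach number plural -mu → tsowmamu.
Vowel harmony: no change.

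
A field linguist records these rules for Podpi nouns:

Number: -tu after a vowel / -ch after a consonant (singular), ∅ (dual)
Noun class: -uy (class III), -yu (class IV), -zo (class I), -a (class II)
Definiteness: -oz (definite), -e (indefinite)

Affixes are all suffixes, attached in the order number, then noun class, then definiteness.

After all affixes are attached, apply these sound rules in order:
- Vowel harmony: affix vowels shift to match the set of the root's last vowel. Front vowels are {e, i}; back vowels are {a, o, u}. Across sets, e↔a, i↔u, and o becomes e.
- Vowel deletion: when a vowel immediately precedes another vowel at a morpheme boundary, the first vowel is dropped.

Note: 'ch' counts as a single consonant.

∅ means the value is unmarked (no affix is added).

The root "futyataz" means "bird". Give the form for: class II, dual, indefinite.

number = dual: zero marking, form stays futyataz.
Attach noun class class II -a → futyataza.
Attach definiteness indefinite -e → futyatazae.
Apply vowel harmony: futyatazae → futyatazaa.
Apply vowel deletion: futyatazaa → futyataza.

futyataza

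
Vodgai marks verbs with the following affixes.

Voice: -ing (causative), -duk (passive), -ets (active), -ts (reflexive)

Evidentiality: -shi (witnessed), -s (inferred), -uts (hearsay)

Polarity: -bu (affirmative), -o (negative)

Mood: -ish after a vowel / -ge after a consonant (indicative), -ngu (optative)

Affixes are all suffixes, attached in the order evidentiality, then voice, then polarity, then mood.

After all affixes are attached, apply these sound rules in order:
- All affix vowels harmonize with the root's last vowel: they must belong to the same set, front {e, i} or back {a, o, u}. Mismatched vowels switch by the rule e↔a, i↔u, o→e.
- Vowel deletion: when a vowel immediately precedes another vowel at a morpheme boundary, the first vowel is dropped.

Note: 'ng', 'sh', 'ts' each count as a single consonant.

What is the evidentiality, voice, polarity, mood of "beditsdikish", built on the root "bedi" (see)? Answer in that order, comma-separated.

hearsay, passive, negative, indicative

Segment: bedi-uts-duk-o-ish.
evidentiality: -uts → hearsay.
voice: -duk → passive.
polarity: -o → negative.
mood: -ish/ge → indicative.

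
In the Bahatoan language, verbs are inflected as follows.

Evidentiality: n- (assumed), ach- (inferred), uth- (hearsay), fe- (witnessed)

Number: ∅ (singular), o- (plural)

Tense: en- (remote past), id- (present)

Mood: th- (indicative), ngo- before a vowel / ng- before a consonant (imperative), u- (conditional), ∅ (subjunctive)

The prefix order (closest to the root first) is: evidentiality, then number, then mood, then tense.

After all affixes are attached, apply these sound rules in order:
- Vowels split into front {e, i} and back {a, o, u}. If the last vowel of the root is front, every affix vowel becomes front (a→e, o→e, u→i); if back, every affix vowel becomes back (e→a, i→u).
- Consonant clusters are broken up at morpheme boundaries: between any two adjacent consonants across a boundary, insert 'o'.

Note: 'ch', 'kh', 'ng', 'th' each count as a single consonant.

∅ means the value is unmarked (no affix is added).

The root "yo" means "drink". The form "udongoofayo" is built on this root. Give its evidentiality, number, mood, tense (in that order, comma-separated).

Segment: id-ngo-o-fe-yo.
evidentiality: fe- → witnessed.
number: o- → plural.
mood: ngo/ng- → imperative.
tense: id- → present.

witnessed, plural, imperative, present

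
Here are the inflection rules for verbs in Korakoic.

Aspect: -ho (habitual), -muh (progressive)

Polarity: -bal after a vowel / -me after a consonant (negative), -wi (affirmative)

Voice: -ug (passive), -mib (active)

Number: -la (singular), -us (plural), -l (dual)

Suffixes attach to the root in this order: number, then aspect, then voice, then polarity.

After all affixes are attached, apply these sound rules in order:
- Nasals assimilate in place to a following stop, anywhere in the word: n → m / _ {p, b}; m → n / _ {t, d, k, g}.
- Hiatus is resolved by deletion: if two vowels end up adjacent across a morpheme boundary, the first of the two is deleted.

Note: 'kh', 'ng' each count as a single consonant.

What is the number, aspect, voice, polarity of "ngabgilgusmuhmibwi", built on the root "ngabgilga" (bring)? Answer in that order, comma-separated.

Segment: ngabgilga-us-muh-mib-wi.
number: -us → plural.
aspect: -muh → progressive.
voice: -mib → active.
polarity: -wi → affirmative.

plural, progressive, active, affirmative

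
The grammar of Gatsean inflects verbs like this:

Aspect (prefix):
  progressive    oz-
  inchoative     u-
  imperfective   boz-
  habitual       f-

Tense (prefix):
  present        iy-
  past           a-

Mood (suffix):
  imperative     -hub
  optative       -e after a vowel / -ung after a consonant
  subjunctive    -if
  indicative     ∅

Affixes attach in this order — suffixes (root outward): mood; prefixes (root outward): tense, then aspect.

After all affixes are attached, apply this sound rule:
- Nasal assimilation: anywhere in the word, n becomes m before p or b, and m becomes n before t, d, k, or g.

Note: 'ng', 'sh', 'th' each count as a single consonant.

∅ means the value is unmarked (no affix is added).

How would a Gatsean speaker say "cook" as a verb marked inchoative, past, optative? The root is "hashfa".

Attach tense past a- → ahashfa.
Attach mood optative -e (after vowel 'a') → ahashfae.
Attach aspect inchoative u- → uahashfae.
Nasal assimilation: no change.

uahashfae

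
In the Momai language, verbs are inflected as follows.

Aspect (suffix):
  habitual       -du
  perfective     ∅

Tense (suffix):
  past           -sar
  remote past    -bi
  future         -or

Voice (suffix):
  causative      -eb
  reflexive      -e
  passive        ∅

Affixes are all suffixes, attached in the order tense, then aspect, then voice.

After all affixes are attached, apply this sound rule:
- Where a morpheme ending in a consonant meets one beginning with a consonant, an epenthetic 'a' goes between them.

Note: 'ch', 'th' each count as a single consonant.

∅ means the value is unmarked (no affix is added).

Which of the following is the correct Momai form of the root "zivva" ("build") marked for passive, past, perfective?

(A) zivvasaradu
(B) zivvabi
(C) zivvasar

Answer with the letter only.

Attach tense past -sar → zivvasar.
aspect = perfective: zero marking, form stays zivvasar.
voice = passive: zero marking, form stays zivvasar.
Epenthesis: no change.
So the correct form is zivvasar, option (C).
(B) zivvabi is wrong: it uses remote past instead of past for tense.
(A) zivvasaradu is wrong: it uses habitual instead of perfective for aspect.

C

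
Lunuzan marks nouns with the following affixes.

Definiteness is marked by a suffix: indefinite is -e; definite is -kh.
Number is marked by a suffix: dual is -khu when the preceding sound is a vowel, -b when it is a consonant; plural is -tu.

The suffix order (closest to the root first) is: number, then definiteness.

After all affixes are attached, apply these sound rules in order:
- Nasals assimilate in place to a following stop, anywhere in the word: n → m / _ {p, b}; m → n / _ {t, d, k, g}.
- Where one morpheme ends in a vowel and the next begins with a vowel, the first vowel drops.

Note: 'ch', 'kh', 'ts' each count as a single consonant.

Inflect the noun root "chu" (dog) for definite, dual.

Attach number dual -khu (after vowel 'u') → chukhu.
Attach definiteness definite -kh → chukhukh.
Nasal assimilation: no change.
Vowel deletion: no change.

chukhukh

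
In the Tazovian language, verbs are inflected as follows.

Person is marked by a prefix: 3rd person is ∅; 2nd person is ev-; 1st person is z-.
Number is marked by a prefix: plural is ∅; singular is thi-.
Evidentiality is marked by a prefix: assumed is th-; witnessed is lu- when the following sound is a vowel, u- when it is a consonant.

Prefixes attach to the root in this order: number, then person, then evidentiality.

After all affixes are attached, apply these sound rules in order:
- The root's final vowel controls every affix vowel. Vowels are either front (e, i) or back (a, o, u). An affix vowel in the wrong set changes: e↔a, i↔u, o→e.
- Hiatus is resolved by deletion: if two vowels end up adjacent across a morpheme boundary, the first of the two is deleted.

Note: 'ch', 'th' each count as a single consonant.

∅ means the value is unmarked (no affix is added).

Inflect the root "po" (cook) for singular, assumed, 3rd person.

ththupo

Attach number singular thi- → thipo.
person = 3rd person: zero marking, form stays thipo.
Attach evidentiality assumed th- → ththipo.
Apply vowel harmony: ththipo → ththupo.
Vowel deletion: no change.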